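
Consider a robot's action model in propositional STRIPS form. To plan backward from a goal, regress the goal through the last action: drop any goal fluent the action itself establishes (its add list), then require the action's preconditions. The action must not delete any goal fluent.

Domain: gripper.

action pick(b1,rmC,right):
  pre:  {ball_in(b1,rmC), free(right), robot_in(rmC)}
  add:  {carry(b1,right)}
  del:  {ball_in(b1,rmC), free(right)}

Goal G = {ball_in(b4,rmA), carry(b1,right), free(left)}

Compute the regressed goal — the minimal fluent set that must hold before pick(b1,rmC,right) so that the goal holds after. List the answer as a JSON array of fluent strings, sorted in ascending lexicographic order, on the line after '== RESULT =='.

Compute (G \ add) ∪ pre:
  G ∩ del = {}  (empty — regression defined)
  G \ add = {ball_in(b4,rmA), carry(b1,right), free(left)} \ {carry(b1,right)} = {ball_in(b4,rmA), free(left)}
  ∪ pre   = {ball_in(b4,rmA), free(left)} ∪ {ball_in(b1,rmC), free(right), robot_in(rmC)}
          = {ball_in(b1,rmC), ball_in(b4,rmA), free(left), free(right), robot_in(rmC)}

== RESULT ==
["ball_in(b1,rmC)", "ball_in(b4,rmA)", "free(left)", "free(right)", "robot_in(rmC)"]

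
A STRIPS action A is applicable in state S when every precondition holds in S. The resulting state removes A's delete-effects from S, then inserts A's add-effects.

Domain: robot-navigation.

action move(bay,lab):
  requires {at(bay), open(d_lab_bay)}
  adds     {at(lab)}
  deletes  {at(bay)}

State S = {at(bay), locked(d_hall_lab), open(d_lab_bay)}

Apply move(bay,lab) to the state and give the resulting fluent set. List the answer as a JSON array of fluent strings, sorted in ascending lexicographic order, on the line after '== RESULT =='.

Compute (S \ del) ∪ add:
  pre ⊆ S: {at(bay), open(d_lab_bay)} ⊆ S  — applicable
  S \ del = {locked(d_hall_lab), open(d_lab_bay)}
  ∪ add   = {at(lab), locked(d_hall_lab), open(d_lab_bay)}

== RESULT ==
["at(lab)", "locked(d_hall_lab)", "open(d_lab_bay)"]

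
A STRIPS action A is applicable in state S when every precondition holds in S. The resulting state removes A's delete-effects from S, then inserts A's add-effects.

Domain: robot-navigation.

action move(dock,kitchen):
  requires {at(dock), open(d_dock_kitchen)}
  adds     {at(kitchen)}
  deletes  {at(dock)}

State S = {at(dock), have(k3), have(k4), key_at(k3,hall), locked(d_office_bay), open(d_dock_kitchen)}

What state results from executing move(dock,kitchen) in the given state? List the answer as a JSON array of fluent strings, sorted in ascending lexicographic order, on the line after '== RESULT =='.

Compute (S \ del) ∪ add:
  pre ⊆ S: {at(dock), open(d_dock_kitchen)} ⊆ S  — applicable
  S \ del = {have(k3), have(k4), key_at(k3,hall), locked(d_office_bay), open(d_dock_kitchen)}
  ∪ add   = {at(kitchen), have(k3), have(k4), key_at(k3,hall), locked(d_office_bay), open(d_dock_kitchen)}

== RESULT ==
["at(kitchen)", "have(k3)", "have(k4)", "key_at(k3,hall)", "locked(d_office_bay)", "open(d_dock_kitchen)"]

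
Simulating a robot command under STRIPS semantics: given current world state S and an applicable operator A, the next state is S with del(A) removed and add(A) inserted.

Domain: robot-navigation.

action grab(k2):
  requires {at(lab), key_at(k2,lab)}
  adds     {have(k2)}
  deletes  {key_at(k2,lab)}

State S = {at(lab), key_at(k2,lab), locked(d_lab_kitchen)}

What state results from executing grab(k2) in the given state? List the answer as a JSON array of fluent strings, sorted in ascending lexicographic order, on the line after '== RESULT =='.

Progress:
  pre ⊆ S: {at(lab), key_at(k2,lab)} ⊆ S  — applicable
  S \ del = {at(lab), locked(d_lab_kitchen)}
  ∪ add   = {at(lab), have(k2), locked(d_lab_kitchen)}

== RESULT ==
["at(lab)", "have(k2)", "locked(d_lab_kitchen)"]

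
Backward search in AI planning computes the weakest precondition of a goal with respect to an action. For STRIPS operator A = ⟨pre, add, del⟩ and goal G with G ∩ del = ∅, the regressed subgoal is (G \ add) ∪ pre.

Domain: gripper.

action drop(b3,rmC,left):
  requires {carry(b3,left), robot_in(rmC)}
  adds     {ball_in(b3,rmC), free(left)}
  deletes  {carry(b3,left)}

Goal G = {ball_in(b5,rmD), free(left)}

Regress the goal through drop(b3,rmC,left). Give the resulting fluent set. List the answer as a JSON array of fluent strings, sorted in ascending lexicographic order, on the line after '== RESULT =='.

Compute (G \ add) ∪ pre:
  G ∩ del = {}  (empty — regression defined)
  G \ add = {ball_in(b5,rmD), free(left)} \ {ball_in(b3,rmC), free(left)} = {ball_in(b5,rmD)}
  ∪ pre   = {ball_in(b5,rmD)} ∪ {carry(b3,left), robot_in(rmC)}
          = {ball_in(b5,rmD), carry(b3,left), robot_in(rmC)}

== RESULT ==
["ball_in(b5,rmD)", "carry(b3,left)", "robot_in(rmC)"]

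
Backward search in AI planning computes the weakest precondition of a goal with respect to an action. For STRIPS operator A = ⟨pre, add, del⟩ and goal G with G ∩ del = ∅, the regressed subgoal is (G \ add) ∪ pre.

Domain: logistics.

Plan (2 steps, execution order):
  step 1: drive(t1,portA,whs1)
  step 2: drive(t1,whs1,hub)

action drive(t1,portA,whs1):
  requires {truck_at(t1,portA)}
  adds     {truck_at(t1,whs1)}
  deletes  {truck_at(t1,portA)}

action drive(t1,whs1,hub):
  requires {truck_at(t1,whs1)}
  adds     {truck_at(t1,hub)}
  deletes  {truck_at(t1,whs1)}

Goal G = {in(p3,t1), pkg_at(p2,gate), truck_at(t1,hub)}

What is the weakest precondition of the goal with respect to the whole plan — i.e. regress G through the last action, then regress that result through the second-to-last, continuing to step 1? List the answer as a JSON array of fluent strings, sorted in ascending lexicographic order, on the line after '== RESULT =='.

Regress step by step:
  through step 2 (drive(t1,whs1,hub)): drop {truck_at(t1,hub)}, keep {in(p3,t1), pkg_at(p2,gate)}, require {truck_at(t1,whs1)}
    → {in(p3,t1), pkg_at(p2,gate), truck_at(t1,whs1)}
  through step 1 (drive(t1,portA,whs1)): drop {truck_at(t1,whs1)}, keep {in(p3,t1), pkg_at(p2,gate)}, require {truck_at(t1,portA)}
    → {in(p3,t1), pkg_at(p2,gate), truck_at(t1,portA)}

== RESULT ==
["in(p3,t1)", "pkg_at(p2,gate)", "truck_at(t1,portA)"]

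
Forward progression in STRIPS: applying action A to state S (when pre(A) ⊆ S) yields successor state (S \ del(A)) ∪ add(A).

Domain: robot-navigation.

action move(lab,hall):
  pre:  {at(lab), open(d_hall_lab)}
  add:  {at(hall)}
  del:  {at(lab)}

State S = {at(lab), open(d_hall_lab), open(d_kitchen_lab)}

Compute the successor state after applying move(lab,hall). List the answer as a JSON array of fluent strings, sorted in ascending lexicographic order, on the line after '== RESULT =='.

Progress:
  pre ⊆ S: {at(lab), open(d_hall_lab)} ⊆ S  — applicable
  S \ del = {open(d_hall_lab), open(d_kitchen_lab)}
  ∪ add   = {at(hall), open(d_hall_lab), open(d_kitchen_lab)}

== RESULT ==
["at(hall)", "open(d_hall_lab)", "open(d_kitchen_lab)"]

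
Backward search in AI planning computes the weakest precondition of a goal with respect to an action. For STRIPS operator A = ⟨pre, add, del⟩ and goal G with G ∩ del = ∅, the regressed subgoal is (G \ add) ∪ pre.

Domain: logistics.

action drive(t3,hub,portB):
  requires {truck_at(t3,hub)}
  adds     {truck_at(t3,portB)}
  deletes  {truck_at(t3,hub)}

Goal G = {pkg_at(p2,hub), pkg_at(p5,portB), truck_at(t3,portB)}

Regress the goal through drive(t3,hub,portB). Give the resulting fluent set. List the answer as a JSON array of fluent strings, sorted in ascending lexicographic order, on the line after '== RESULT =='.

Compute (G \ add) ∪ pre:
  G ∩ del = {}  (empty — regression defined)
  G \ add = {pkg_at(p2,hub), pkg_at(p5,portB), truck_at(t3,portB)} \ {truck_at(t3,portB)} = {pkg_at(p2,hub), pkg_at(p5,portB)}
  ∪ pre   = {pkg_at(p2,hub), pkg_at(p5,portB)} ∪ {truck_at(t3,hub)}
          = {pkg_at(p2,hub), pkg_at(p5,portB), truck_at(t3,hub)}

== RESULT ==
["pkg_at(p2,hub)", "pkg_at(p5,portB)", "truck_at(t3,hub)"]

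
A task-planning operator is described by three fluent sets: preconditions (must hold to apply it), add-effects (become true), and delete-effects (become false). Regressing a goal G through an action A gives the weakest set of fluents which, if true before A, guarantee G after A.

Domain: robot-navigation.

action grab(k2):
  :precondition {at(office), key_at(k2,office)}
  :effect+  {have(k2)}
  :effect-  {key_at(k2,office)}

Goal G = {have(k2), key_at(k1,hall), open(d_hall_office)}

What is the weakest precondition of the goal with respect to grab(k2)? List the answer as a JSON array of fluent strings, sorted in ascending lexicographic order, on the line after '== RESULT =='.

Regress:
  G ∩ del = {}  (empty — regression defined)
  G \ add = {have(k2), key_at(k1,hall), open(d_hall_office)} \ {have(k2)} = {key_at(k1,hall), open(d_hall_office)}
  ∪ pre   = {key_at(k1,hall), open(d_hall_office)} ∪ {at(office), key_at(k2,office)}
          = {at(office), key_at(k1,hall), key_at(k2,office), open(d_hall_office)}

== RESULT ==
["at(office)", "key_at(k1,hall)", "key_at(k2,office)", "open(d_hall_office)"]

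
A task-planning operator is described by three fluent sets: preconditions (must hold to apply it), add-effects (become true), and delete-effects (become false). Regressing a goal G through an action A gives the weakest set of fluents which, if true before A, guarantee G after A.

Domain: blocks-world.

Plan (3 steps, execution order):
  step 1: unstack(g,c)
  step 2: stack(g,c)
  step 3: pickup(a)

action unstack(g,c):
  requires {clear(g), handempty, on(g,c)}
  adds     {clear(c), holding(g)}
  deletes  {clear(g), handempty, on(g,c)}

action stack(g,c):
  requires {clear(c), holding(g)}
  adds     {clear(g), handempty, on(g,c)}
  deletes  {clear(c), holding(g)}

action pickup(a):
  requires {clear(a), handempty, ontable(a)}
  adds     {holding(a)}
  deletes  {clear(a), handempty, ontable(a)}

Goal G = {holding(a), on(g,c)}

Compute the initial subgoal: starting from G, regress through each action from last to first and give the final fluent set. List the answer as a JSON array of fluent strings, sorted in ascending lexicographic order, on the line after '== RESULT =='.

Regress step by step:
  through step 3 (pickup(a)): drop {holding(a)}, keep {on(g,c)}, require {clear(a), handempty, ontable(a)}
    → {clear(a), handempty, on(g,c), ontable(a)}
  through step 2 (stack(g,c)): drop {handempty, on(g,c)}, keep {clear(a), ontable(a)}, require {clear(c), holding(g)}
    → {clear(a), clear(c), holding(g), ontable(a)}
  through step 1 (unstack(g,c)): drop {clear(c), holding(g)}, keep {clear(a), ontable(a)}, require {clear(g), handempty, on(g,c)}
    → {clear(a), clear(g), handempty, on(g,c), ontable(a)}

== RESULT ==
["clear(a)", "clear(g)", "handempty", "on(g,c)", "ontable(a)"]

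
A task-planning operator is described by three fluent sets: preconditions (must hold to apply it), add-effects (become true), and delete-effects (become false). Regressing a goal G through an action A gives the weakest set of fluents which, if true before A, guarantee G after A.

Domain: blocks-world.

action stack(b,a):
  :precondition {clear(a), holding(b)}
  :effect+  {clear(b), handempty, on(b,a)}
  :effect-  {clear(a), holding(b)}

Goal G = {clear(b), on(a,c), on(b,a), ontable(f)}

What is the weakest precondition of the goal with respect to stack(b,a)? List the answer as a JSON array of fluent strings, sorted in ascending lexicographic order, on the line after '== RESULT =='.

Compute (G \ add) ∪ pre:
  G ∩ del = {}  (empty — regression defined)
  G \ add = {clear(b), on(a,c), on(b,a), ontable(f)} \ {clear(b), handempty, on(b,a)} = {on(a,c), ontable(f)}
  ∪ pre   = {on(a,c), ontable(f)} ∪ {clear(a), holding(b)}
          = {clear(a), holding(b), on(a,c), ontable(f)}

== RESULT ==
["clear(a)", "holding(b)", "on(a,c)", "ontable(f)"]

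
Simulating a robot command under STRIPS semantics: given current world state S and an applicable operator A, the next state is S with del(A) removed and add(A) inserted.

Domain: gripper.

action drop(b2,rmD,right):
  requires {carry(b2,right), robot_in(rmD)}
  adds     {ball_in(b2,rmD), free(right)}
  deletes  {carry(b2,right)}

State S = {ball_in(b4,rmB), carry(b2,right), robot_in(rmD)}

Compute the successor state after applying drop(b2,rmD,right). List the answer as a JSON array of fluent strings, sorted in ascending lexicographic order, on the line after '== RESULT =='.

Compute (S \ del) ∪ add:
  pre ⊆ S: {carry(b2,right), robot_in(rmD)} ⊆ S  — applicable
  S \ del = {ball_in(b4,rmB), robot_in(rmD)}
  ∪ add   = {ball_in(b2,rmD), ball_in(b4,rmB), free(right), robot_in(rmD)}

== RESULT ==
["ball_in(b2,rmD)", "ball_in(b4,rmB)", "free(right)", "robot_in(rmD)"]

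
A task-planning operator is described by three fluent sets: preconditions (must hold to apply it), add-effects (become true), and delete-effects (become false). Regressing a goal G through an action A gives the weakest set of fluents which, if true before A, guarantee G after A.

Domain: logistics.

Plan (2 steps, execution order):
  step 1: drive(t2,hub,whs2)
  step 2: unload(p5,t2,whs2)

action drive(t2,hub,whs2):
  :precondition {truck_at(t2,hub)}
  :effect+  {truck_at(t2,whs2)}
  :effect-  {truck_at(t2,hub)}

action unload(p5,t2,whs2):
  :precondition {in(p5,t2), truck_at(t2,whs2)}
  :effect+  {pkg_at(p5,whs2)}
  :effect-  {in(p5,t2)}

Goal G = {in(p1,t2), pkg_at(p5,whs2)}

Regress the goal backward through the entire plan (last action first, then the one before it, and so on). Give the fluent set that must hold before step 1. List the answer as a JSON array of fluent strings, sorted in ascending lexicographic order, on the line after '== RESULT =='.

Work backward from the goal:
  through step 2 (unload(p5,t2,whs2)): drop {pkg_at(p5,whs2)}, keep {in(p1,t2)}, require {in(p5,t2), truck_at(t2,whs2)}
    → {in(p1,t2), in(p5,t2), truck_at(t2,whs2)}
  through step 1 (drive(t2,hub,whs2)): drop {truck_at(t2,whs2)}, keep {in(p1,t2), in(p5,t2)}, require {truck_at(t2,hub)}
    → {in(p1,t2), in(p5,t2), truck_at(t2,hub)}

== RESULT ==
["in(p1,t2)", "in(p5,t2)", "truck_at(t2,hub)"]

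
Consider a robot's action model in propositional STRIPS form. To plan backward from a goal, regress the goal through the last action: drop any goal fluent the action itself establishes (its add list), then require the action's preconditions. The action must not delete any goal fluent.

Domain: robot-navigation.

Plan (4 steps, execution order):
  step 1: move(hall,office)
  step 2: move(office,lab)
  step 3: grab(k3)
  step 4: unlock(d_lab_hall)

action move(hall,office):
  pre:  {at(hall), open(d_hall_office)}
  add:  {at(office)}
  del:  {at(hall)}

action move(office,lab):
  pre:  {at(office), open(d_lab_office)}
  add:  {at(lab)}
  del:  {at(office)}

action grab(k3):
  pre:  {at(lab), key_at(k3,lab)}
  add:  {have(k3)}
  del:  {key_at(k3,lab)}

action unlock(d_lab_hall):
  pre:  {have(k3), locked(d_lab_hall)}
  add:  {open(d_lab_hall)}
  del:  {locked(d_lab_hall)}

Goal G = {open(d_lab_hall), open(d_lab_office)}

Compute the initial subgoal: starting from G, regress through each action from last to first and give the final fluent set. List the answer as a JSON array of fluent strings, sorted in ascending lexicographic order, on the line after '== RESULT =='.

Regress step by step:
  through step 4 (unlock(d_lab_hall)): drop {open(d_lab_hall)}, keep {open(d_lab_office)}, require {have(k3), locked(d_lab_hall)}
    → {have(k3), locked(d_lab_hall), open(d_lab_office)}
  through step 3 (grab(k3)): drop {have(k3)}, keep {locked(d_lab_hall), open(d_lab_office)}, require {at(lab), key_at(k3,lab)}
    → {at(lab), key_at(k3,lab), locked(d_lab_hall), open(d_lab_office)}
  through step 2 (move(office,lab)): drop {at(lab)}, keep {key_at(k3,lab), locked(d_lab_hall), open(d_lab_office)}, require {at(office), open(d_lab_office)}
    → {at(office), key_at(k3,lab), locked(d_lab_hall), open(d_lab_office)}
  through step 1 (move(hall,office)): drop {at(office)}, keep {key_at(k3,lab), locked(d_lab_hall), open(d_lab_office)}, require {at(hall), open(d_hall_office)}
    → {at(hall), key_at(k3,lab), locked(d_lab_hall), open(d_hall_office), open(d_lab_office)}

== RESULT ==
["at(hall)", "key_at(k3,lab)", "locked(d_lab_hall)", "open(d_hall_office)", "open(d_lab_office)"]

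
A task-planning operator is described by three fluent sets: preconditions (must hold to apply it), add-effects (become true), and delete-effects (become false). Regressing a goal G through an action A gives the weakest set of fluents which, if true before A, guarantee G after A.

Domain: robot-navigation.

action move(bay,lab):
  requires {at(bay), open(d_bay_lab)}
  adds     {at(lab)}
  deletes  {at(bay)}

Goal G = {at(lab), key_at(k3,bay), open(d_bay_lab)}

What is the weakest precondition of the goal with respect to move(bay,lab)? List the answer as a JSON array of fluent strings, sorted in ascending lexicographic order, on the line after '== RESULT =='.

Compute (G \ add) ∪ pre:
  G ∩ del = {}  (empty — regression defined)
  G \ add = {at(lab), key_at(k3,bay), open(d_bay_lab)} \ {at(lab)} = {key_at(k3,bay), open(d_bay_lab)}
  ∪ pre   = {key_at(k3,bay), open(d_bay_lab)} ∪ {at(bay), open(d_bay_lab)}
          = {at(bay), key_at(k3,bay), open(d_bay_lab)}

== RESULT ==
["at(bay)", "key_at(k3,bay)", "open(d_bay_lab)"]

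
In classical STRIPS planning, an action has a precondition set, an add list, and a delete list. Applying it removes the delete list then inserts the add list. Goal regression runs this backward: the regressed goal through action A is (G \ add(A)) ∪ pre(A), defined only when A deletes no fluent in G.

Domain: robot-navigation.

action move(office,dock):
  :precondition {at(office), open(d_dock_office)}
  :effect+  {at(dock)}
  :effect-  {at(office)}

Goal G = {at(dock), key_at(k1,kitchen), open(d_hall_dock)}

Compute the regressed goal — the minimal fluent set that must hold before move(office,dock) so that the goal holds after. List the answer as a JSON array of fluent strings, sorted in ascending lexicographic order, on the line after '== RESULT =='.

Regress:
  G ∩ del = {}  (empty — regression defined)
  G \ add = {at(dock), key_at(k1,kitchen), open(d_hall_dock)} \ {at(dock)} = {key_at(k1,kitchen), open(d_hall_dock)}
  ∪ pre   = {key_at(k1,kitchen), open(d_hall_dock)} ∪ {at(office), open(d_dock_office)}
          = {at(office), key_at(k1,kitchen), open(d_dock_office), open(d_hall_dock)}

== RESULT ==
["at(office)", "key_at(k1,kitchen)", "open(d_dock_office)", "open(d_hall_dock)"]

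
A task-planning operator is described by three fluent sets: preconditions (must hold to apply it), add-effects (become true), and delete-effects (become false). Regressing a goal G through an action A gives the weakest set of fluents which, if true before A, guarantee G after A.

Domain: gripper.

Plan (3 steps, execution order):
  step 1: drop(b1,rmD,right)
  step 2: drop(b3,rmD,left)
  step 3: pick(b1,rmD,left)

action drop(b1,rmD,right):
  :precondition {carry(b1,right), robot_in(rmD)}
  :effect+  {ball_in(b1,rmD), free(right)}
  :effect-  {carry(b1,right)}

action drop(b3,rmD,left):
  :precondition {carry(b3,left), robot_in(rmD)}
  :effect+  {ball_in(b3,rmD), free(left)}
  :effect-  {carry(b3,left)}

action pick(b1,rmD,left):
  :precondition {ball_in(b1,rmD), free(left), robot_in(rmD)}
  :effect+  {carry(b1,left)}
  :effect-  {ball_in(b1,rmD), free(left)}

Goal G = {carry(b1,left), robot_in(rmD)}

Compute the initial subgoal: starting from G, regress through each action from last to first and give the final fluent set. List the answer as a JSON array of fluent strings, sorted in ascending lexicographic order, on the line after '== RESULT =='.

Regress step by step:
  through step 3 (pick(b1,rmD,left)): drop {carry(b1,left)}, keep {robot_in(rmD)}, require {ball_in(b1,rmD), free(left), robot_in(rmD)}
    → {ball_in(b1,rmD), free(left), robot_in(rmD)}
  through step 2 (drop(b3,rmD,left)): drop {free(left)}, keep {ball_in(b1,rmD), robot_in(rmD)}, require {carry(b3,left), robot_in(rmD)}
    → {ball_in(b1,rmD), carry(b3,left), robot_in(rmD)}
  through step 1 (drop(b1,rmD,right)): drop {ball_in(b1,rmD)}, keep {carry(b3,left), robot_in(rmD)}, require {carry(b1,right), robot_in(rmD)}
    → {carry(b1,right), carry(b3,left), robot_in(rmD)}

== RESULT ==
["carry(b1,right)", "carry(b3,left)", "robot_in(rmD)"]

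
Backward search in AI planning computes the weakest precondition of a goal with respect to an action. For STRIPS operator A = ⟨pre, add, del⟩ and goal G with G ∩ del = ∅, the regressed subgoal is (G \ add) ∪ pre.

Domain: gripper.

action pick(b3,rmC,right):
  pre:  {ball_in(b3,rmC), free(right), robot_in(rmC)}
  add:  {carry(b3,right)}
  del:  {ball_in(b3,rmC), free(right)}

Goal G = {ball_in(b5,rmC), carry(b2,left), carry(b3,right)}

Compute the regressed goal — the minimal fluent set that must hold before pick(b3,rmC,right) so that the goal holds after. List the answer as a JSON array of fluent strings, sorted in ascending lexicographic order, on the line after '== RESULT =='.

Compute (G \ add) ∪ pre:
  G ∩ del = {}  (empty — regression defined)
  G \ add = {ball_in(b5,rmC), carry(b2,left), carry(b3,right)} \ {carry(b3,right)} = {ball_in(b5,rmC), carry(b2,left)}
  ∪ pre   = {ball_in(b5,rmC), carry(b2,left)} ∪ {ball_in(b3,rmC), free(right), robot_in(rmC)}
          = {ball_in(b3,rmC), ball_in(b5,rmC), carry(b2,left), free(right), robot_in(rmC)}

== RESULT ==
["ball_in(b3,rmC)", "ball_in(b5,rmC)", "carry(b2,left)", "free(right)", "robot_in(rmC)"]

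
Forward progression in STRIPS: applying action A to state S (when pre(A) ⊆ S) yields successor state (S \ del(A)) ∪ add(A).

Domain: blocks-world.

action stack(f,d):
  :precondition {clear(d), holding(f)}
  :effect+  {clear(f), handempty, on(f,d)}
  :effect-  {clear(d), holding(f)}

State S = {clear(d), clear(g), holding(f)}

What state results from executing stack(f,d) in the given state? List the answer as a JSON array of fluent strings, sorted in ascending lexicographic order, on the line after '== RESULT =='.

Progress:
  pre ⊆ S: {clear(d), holding(f)} ⊆ S  — applicable
  S \ del = {clear(g)}
  ∪ add   = {clear(f), clear(g), handempty, on(f,d)}

== RESULT ==
["clear(f)", "clear(g)", "handempty", "on(f,d)"]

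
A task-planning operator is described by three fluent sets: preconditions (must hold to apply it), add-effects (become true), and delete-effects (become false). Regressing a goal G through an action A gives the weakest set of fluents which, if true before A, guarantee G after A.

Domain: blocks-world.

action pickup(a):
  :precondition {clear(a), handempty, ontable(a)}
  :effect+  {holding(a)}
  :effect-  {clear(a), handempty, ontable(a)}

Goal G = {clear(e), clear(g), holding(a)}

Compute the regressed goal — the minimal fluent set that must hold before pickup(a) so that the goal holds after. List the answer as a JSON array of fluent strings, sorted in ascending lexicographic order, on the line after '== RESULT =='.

Compute (G \ add) ∪ pre:
  G ∩ del = {}  (empty — regression defined)
  G \ add = {clear(e), clear(g), holding(a)} \ {holding(a)} = {clear(e), clear(g)}
  ∪ pre   = {clear(e), clear(g)} ∪ {clear(a), handempty, ontable(a)}
          = {clear(a), clear(e), clear(g), handempty, ontable(a)}

== RESULT ==
["clear(a)", "clear(e)", "clear(g)", "handempty", "ontable(a)"]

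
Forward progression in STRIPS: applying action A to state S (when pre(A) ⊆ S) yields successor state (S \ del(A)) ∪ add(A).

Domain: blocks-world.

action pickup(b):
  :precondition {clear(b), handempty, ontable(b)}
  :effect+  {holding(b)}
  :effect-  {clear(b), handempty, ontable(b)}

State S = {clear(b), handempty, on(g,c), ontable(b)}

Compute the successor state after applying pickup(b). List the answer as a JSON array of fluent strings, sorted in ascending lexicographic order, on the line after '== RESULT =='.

Progress:
  pre ⊆ S: {clear(b), handempty, ontable(b)} ⊆ S  — applicable
  S \ del = {on(g,c)}
  ∪ add   = {holding(b), on(g,c)}

== RESULT ==
["holding(b)", "on(g,c)"]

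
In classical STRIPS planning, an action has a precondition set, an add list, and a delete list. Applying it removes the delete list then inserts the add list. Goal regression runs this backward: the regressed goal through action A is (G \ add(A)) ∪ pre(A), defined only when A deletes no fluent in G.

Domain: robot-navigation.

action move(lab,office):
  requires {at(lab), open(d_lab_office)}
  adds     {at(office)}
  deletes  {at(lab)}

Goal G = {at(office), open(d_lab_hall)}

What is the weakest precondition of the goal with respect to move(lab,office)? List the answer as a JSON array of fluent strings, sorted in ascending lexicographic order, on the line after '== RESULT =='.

Regress:
  G ∩ del = {}  (empty — regression defined)
  G \ add = {at(office), open(d_lab_hall)} \ {at(office)} = {open(d_lab_hall)}
  ∪ pre   = {open(d_lab_hall)} ∪ {at(lab), open(d_lab_office)}
          = {at(lab), open(d_lab_hall), open(d_lab_office)}

== RESULT ==
["at(lab)", "open(d_lab_hall)", "open(d_lab_office)"]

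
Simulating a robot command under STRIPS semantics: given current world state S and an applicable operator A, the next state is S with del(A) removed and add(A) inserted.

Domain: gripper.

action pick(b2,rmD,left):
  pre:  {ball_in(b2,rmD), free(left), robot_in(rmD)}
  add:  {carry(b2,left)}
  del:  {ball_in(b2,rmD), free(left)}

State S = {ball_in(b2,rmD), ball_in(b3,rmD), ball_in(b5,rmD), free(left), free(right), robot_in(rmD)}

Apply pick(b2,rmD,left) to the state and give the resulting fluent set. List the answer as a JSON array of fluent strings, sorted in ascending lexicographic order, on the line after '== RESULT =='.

Progress:
  pre ⊆ S: {ball_in(b2,rmD), free(left), robot_in(rmD)} ⊆ S  — applicable
  S \ del = {ball_in(b3,rmD), ball_in(b5,rmD), free(right), robot_in(rmD)}
  ∪ add   = {ball_in(b3,rmD), ball_in(b5,rmD), carry(b2,left), free(right), robot_in(rmD)}

== RESULT ==
["ball_in(b3,rmD)", "ball_in(b5,rmD)", "carry(b2,left)", "free(right)", "robot_in(rmD)"]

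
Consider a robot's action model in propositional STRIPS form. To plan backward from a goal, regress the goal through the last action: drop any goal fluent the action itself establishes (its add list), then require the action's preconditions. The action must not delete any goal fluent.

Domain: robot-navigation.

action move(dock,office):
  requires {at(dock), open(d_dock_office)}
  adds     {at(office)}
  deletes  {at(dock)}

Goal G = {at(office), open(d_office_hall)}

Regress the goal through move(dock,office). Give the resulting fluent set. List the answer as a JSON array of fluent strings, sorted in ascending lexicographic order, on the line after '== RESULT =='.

Compute (G \ add) ∪ pre:
  G ∩ del = {}  (empty — regression defined)
  G \ add = {at(office), open(d_office_hall)} \ {at(office)} = {open(d_office_hall)}
  ∪ pre   = {open(d_office_hall)} ∪ {at(dock), open(d_dock_office)}
          = {at(dock), open(d_dock_office), open(d_office_hall)}

== RESULT ==
["at(dock)", "open(d_dock_office)", "open(d_office_hall)"]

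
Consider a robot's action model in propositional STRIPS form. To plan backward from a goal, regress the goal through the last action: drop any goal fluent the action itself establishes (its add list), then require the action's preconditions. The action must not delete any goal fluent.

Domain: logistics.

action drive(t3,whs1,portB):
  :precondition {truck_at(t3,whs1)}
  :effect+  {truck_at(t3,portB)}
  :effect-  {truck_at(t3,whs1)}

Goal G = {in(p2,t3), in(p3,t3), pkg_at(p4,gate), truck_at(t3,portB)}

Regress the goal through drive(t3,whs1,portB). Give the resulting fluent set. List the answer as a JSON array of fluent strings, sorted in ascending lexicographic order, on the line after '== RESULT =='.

Compute (G \ add) ∪ pre:
  G ∩ del = {}  (empty — regression defined)
  G \ add = {in(p2,t3), in(p3,t3), pkg_at(p4,gate), truck_at(t3,portB)} \ {truck_at(t3,portB)} = {in(p2,t3), in(p3,t3), pkg_at(p4,gate)}
  ∪ pre   = {in(p2,t3), in(p3,t3), pkg_at(p4,gate)} ∪ {truck_at(t3,whs1)}
          = {in(p2,t3), in(p3,t3), pkg_at(p4,gate), truck_at(t3,whs1)}

== RESULT ==
["in(p2,t3)", "in(p3,t3)", "pkg_at(p4,gate)", "truck_at(t3,whs1)"]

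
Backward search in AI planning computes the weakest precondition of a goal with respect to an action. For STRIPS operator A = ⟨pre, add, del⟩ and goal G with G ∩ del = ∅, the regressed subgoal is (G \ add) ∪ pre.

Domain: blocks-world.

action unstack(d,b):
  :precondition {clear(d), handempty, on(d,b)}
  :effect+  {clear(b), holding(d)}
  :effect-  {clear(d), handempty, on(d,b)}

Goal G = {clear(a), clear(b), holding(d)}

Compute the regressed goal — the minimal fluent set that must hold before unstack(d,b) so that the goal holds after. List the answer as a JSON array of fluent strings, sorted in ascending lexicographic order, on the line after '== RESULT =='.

Compute (G \ add) ∪ pre:
  G ∩ del = {}  (empty — regression defined)
  G \ add = {clear(a), clear(b), holding(d)} \ {clear(b), holding(d)} = {clear(a)}
  ∪ pre   = {clear(a)} ∪ {clear(d), handempty, on(d,b)}
          = {clear(a), clear(d), handempty, on(d,b)}

== RESULT ==
["clear(a)", "clear(d)", "handempty", "on(d,b)"]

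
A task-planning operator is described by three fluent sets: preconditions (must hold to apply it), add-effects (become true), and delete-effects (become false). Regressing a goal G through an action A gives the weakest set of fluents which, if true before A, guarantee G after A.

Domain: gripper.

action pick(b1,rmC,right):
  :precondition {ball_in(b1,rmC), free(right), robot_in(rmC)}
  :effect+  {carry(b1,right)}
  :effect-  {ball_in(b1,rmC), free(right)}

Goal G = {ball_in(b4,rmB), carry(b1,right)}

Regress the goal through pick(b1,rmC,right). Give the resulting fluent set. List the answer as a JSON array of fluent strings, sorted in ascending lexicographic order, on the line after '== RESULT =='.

Compute (G \ add) ∪ pre:
  G ∩ del = {}  (empty — regression defined)
  G \ add = {ball_in(b4,rmB), carry(b1,right)} \ {carry(b1,right)} = {ball_in(b4,rmB)}
  ∪ pre   = {ball_in(b4,rmB)} ∪ {ball_in(b1,rmC), free(right), robot_in(rmC)}
          = {ball_in(b1,rmC), ball_in(b4,rmB), free(right), robot_in(rmC)}

== RESULT ==
["ball_in(b1,rmC)", "ball_in(b4,rmB)", "free(right)", "robot_in(rmC)"]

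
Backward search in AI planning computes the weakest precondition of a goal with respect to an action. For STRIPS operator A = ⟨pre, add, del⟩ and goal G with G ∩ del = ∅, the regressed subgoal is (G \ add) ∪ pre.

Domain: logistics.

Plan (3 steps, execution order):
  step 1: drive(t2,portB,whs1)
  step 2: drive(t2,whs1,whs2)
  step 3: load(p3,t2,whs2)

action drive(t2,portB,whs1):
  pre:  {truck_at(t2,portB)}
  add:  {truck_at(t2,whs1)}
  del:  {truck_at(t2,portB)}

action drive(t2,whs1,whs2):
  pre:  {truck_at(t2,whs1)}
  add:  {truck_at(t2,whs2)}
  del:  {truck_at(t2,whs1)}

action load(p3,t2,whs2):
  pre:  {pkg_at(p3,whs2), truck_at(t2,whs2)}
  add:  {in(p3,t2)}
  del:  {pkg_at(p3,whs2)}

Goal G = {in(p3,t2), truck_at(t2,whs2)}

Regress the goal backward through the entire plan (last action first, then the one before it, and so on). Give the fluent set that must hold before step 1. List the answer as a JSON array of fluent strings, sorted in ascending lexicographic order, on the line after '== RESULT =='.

Work backward from the goal:
  through step 3 (load(p3,t2,whs2)): drop {in(p3,t2)}, keep {truck_at(t2,whs2)}, require {pkg_at(p3,whs2), truck_at(t2,whs2)}
    → {pkg_at(p3,whs2), truck_at(t2,whs2)}
  through step 2 (drive(t2,whs1,whs2)): drop {truck_at(t2,whs2)}, keep {pkg_at(p3,whs2)}, require {truck_at(t2,whs1)}
    → {pkg_at(p3,whs2), truck_at(t2,whs1)}
  through step 1 (drive(t2,portB,whs1)): drop {truck_at(t2,whs1)}, keep {pkg_at(p3,whs2)}, require {truck_at(t2,portB)}
    → {pkg_at(p3,whs2), truck_at(t2,portB)}

== RESULT ==
["pkg_at(p3,whs2)", "truck_at(t2,portB)"]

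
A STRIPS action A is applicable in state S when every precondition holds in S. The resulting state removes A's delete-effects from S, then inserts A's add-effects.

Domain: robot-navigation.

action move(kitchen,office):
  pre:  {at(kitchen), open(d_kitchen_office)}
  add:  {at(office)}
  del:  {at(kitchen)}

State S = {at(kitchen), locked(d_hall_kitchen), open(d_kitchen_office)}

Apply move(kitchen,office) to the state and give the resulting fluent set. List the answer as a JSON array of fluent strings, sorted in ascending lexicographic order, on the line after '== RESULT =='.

Compute (S \ del) ∪ add:
  pre ⊆ S: {at(kitchen), open(d_kitchen_office)} ⊆ S  — applicable
  S \ del = {locked(d_hall_kitchen), open(d_kitchen_office)}
  ∪ add   = {at(office), locked(d_hall_kitchen), open(d_kitchen_office)}

== RESULT ==
["at(office)", "locked(d_hall_kitchen)", "open(d_kitchen_office)"]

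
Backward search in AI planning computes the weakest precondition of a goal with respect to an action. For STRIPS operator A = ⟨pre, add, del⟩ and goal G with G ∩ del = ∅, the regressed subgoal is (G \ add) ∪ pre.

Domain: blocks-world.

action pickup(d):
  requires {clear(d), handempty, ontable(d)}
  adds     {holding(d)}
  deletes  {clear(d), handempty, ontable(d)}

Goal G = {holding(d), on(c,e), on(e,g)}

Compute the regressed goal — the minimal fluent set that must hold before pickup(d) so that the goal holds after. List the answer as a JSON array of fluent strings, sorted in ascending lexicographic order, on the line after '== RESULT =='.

Compute (G \ add) ∪ pre:
  G ∩ del = {}  (empty — regression defined)
  G \ add = {holding(d), on(c,e), on(e,g)} \ {holding(d)} = {on(c,e), on(e,g)}
  ∪ pre   = {on(c,e), on(e,g)} ∪ {clear(d), handempty, ontable(d)}
          = {clear(d), handempty, on(c,e), on(e,g), ontable(d)}

== RESULT ==
["clear(d)", "handempty", "on(c,e)", "on(e,g)", "ontable(d)"]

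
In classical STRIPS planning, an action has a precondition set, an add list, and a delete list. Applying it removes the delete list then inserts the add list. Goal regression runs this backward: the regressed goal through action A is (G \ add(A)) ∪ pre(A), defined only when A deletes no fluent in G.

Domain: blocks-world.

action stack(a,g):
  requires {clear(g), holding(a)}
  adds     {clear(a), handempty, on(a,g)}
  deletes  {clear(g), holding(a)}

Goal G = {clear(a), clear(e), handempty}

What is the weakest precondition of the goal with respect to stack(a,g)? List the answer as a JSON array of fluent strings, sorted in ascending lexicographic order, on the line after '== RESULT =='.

Regress:
  G ∩ del = {}  (empty — regression defined)
  G \ add = {clear(a), clear(e), handempty} \ {clear(a), handempty, on(a,g)} = {clear(e)}
  ∪ pre   = {clear(e)} ∪ {clear(g), holding(a)}
          = {clear(e), clear(g), holding(a)}

== RESULT ==
["clear(e)", "clear(g)", "holding(a)"]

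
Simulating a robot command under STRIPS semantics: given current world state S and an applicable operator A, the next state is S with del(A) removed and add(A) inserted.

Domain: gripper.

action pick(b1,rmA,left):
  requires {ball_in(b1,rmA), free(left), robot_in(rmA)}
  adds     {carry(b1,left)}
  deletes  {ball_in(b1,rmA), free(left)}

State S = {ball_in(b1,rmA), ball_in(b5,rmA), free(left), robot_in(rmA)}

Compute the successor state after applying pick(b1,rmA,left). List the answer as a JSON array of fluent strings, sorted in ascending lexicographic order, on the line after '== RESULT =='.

Compute (S \ del) ∪ add:
  pre ⊆ S: {ball_in(b1,rmA), free(left), robot_in(rmA)} ⊆ S  — applicable
  S \ del = {ball_in(b5,rmA), robot_in(rmA)}
  ∪ add   = {ball_in(b5,rmA), carry(b1,left), robot_in(rmA)}

== RESULT ==
["ball_in(b5,rmA)", "carry(b1,left)", "robot_in(rmA)"]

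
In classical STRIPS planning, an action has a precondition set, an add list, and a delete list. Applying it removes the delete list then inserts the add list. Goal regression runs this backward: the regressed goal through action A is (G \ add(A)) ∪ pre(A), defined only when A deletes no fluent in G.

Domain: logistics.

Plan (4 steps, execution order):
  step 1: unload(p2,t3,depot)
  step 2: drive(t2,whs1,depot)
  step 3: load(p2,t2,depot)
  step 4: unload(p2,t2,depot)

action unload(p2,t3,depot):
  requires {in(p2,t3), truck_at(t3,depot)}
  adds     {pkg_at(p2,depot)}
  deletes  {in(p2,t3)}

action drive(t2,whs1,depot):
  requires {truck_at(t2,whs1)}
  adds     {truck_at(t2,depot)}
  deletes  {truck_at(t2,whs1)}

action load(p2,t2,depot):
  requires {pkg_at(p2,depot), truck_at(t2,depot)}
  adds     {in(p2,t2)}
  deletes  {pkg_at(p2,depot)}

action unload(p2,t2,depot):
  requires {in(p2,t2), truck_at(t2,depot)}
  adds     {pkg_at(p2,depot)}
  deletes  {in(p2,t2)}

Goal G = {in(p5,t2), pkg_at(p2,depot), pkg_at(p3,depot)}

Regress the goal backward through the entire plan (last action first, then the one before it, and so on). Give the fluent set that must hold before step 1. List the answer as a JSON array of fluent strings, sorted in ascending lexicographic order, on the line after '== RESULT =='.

Regress step by step:
  through step 4 (unload(p2,t2,depot)): drop {pkg_at(p2,depot)}, keep {in(p5,t2), pkg_at(p3,depot)}, require {in(p2,t2), truck_at(t2,depot)}
    → {in(p2,t2), in(p5,t2), pkg_at(p3,depot), truck_at(t2,depot)}
  through step 3 (load(p2,t2,depot)): drop {in(p2,t2)}, keep {in(p5,t2), pkg_at(p3,depot), truck_at(t2,depot)}, require {pkg_at(p2,depot), truck_at(t2,depot)}
    → {in(p5,t2), pkg_at(p2,depot), pkg_at(p3,depot), truck_at(t2,depot)}
  through step 2 (drive(t2,whs1,depot)): drop {truck_at(t2,depot)}, keep {in(p5,t2), pkg_at(p2,depot), pkg_at(p3,depot)}, require {truck_at(t2,whs1)}
    → {in(p5,t2), pkg_at(p2,depot), pkg_at(p3,depot), truck_at(t2,whs1)}
  through step 1 (unload(p2,t3,depot)): drop {pkg_at(p2,depot)}, keep {in(p5,t2), pkg_at(p3,depot), truck_at(t2,whs1)}, require {in(p2,t3), truck_at(t3,depot)}
    → {in(p2,t3), in(p5,t2), pkg_at(p3,depot), truck_at(t2,whs1), truck_at(t3,depot)}

== RESULT ==
["in(p2,t3)", "in(p5,t2)", "pkg_at(p3,depot)", "truck_at(t2,whs1)", "truck_at(t3,depot)"]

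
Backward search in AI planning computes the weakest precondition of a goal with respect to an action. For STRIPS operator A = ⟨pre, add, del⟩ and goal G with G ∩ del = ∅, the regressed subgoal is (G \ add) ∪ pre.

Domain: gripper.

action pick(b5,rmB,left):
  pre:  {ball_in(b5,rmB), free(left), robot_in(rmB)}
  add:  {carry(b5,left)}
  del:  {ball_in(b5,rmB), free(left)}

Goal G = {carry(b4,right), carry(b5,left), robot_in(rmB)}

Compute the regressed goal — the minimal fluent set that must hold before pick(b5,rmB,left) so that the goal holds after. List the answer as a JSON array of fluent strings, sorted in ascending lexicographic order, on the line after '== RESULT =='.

Compute (G \ add) ∪ pre:
  G ∩ del = {}  (empty — regression defined)
  G \ add = {carry(b4,right), carry(b5,left), robot_in(rmB)} \ {carry(b5,left)} = {carry(b4,right), robot_in(rmB)}
  ∪ pre   = {carry(b4,right), robot_in(rmB)} ∪ {ball_in(b5,rmB), free(left), robot_in(rmB)}
          = {ball_in(b5,rmB), carry(b4,right), free(left), robot_in(rmB)}

== RESULT ==
["ball_in(b5,rmB)", "carry(b4,right)", "free(left)", "robot_in(rmB)"]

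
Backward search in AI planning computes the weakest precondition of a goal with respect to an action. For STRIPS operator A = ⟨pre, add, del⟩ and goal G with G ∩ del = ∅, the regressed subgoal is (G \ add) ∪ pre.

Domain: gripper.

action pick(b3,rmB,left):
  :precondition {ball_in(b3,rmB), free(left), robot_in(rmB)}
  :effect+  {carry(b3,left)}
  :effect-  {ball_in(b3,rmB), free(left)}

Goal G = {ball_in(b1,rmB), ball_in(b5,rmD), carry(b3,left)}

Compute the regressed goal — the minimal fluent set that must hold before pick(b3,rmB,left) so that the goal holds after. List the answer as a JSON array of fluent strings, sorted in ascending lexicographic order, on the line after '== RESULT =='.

Regress:
  G ∩ del = {}  (empty — regression defined)
  G \ add = {ball_in(b1,rmB), ball_in(b5,rmD), carry(b3,left)} \ {carry(b3,left)} = {ball_in(b1,rmB), ball_in(b5,rmD)}
  ∪ pre   = {ball_in(b1,rmB), ball_in(b5,rmD)} ∪ {ball_in(b3,rmB), free(left), robot_in(rmB)}
          = {ball_in(b1,rmB), ball_in(b3,rmB), ball_in(b5,rmD), free(left), robot_in(rmB)}

== RESULT ==
["ball_in(b1,rmB)", "ball_in(b3,rmB)", "ball_in(b5,rmD)", "free(left)", "robot_in(rmB)"]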